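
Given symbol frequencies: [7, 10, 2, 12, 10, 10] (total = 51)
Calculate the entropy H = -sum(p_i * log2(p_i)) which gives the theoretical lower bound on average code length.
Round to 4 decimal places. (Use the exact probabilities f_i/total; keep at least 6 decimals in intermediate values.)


Per-symbol terms -p_i * log2(p_i) with p_i = f_i/51:
  p = 7/51 = 0.137255: log2(p) = -2.865070, -p*log2(p) = 0.393245
  p = 10/51 = 0.196078: log2(p) = -2.350497, -p*log2(p) = 0.460882
  p = 2/51 = 0.039216: log2(p) = -4.672425, -p*log2(p) = 0.183232
  p = 12/51 = 0.235294: log2(p) = -2.087463, -p*log2(p) = 0.491168
  p = 10/51 = 0.196078: log2(p) = -2.350497, -p*log2(p) = 0.460882
  p = 10/51 = 0.196078: log2(p) = -2.350497, -p*log2(p) = 0.460882
H = 0.393245 + 0.460882 + 0.183232 + 0.491168 + 0.460882 + 0.460882 = 2.450291

H = 2.4503 bits/symbol


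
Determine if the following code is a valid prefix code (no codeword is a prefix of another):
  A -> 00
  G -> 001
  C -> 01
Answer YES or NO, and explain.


Checking each pair (does one codeword prefix another?):
  A='00' vs G='001': prefix -- VIOLATION

NO -- this is NOT a valid prefix code. A (00) is a prefix of G (001).


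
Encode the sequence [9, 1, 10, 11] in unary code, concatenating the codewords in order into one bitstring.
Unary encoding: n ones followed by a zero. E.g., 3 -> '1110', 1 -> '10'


Encode each number as n ones followed by a terminating 0:
  9 -> 1111111110 (10 bits)
  1 -> 10 (2 bits)
  10 -> 11111111110 (11 bits)
  11 -> 111111111110 (12 bits)
Total length = 10 + 2 + 11 + 12 = 35 bits.

Unary([9, 1, 10, 11]) = 11111111101011111111110111111111110 (35 bits)


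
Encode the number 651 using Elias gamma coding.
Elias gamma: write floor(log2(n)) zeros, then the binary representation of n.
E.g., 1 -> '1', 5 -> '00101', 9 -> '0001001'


num_bits = floor(log2(651)) + 1 = 10
leading_zeros = num_bits - 1 = 9
binary(651) = 1010001011

Elias gamma(651) = '000000000' + '1010001011' = 0000000001010001011 (19 bits)


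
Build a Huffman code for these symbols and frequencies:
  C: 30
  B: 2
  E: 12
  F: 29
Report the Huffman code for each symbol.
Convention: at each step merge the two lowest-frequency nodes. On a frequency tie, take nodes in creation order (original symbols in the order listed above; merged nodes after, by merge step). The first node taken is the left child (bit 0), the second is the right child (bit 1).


Huffman tree construction:
Step 1: Merge B(2) + E(12) = 14
Step 2: Merge (B+E)(14) + F(29) = 43
Step 3: Merge C(30) + ((B+E)+F)(43) = 73
Read each symbol's code off the tree from the root (left child = 0, right child = 1).

Codes:
  C: 0 (length 1)
  B: 100 (length 3)
  E: 101 (length 3)
  F: 11 (length 2)
Average code length: 130/73 = 1.7808 bits/symbol


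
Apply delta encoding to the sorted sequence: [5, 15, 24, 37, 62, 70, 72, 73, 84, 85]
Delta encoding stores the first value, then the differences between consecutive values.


First value: 5
Deltas:
  15 - 5 = 10
  24 - 15 = 9
  37 - 24 = 13
  62 - 37 = 25
  70 - 62 = 8
  72 - 70 = 2
  73 - 72 = 1
  84 - 73 = 11
  85 - 84 = 1


Delta encoded: [5, 10, 9, 13, 25, 8, 2, 1, 11, 1]


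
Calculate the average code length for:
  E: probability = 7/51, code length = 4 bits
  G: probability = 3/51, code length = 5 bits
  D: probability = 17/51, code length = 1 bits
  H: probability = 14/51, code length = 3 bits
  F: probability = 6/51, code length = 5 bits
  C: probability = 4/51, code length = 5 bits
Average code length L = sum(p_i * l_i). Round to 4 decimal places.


Weighted contributions p_i * l_i:
  E: (7/51) * 4 = 28/51
  G: (3/51) * 5 = 15/51
  D: (17/51) * 1 = 17/51
  H: (14/51) * 3 = 42/51
  F: (6/51) * 5 = 30/51
  C: (4/51) * 5 = 20/51
Sum = (28 + 15 + 17 + 42 + 30 + 20)/51 = 152/51

L = 152/51 = 2.9804 bits/symbol


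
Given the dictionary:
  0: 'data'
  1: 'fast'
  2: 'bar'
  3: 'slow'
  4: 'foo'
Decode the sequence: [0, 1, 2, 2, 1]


Look up each index in the dictionary:
  0 -> 'data'
  1 -> 'fast'
  2 -> 'bar'
  2 -> 'bar'
  1 -> 'fast'

Decoded: "data fast bar bar fast"


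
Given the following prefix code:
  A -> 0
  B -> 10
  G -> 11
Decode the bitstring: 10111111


Decoding step by step:
Bits 10 -> B
Bits 11 -> G
Bits 11 -> G
Bits 11 -> G


Decoded message: BGGG


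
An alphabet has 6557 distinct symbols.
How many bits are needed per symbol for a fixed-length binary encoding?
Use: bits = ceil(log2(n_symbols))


log2(6557) = 12.6788
Bracket: 2^12 = 4096 < 6557 <= 2^13 = 8192
So ceil(log2(6557)) = 13

bits = ceil(log2(6557)) = ceil(12.6788) = 13 bits


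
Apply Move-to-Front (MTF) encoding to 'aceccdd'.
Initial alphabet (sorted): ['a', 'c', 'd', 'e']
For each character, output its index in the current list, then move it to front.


MTF encoding:
'a': index 0 in ['a', 'c', 'd', 'e'] -> ['a', 'c', 'd', 'e']
'c': index 1 in ['a', 'c', 'd', 'e'] -> ['c', 'a', 'd', 'e']
'e': index 3 in ['c', 'a', 'd', 'e'] -> ['e', 'c', 'a', 'd']
'c': index 1 in ['e', 'c', 'a', 'd'] -> ['c', 'e', 'a', 'd']
'c': index 0 in ['c', 'e', 'a', 'd'] -> ['c', 'e', 'a', 'd']
'd': index 3 in ['c', 'e', 'a', 'd'] -> ['d', 'c', 'e', 'a']
'd': index 0 in ['d', 'c', 'e', 'a'] -> ['d', 'c', 'e', 'a']


Output: [0, 1, 3, 1, 0, 3, 0]


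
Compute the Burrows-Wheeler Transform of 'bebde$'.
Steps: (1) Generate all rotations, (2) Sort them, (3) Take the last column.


Rotations (sorted):
  0: $bebde -> last char: e
  1: bde$be -> last char: e
  2: bebde$ -> last char: $
  3: de$beb -> last char: b
  4: e$bebd -> last char: d
  5: ebde$b -> last char: b


BWT = ee$bdb


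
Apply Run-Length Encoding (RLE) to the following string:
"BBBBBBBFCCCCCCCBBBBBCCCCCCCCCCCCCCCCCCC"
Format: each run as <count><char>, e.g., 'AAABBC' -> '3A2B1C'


Scanning runs left to right:
  i=0: run of 'B' x 7 -> '7B'
  i=7: run of 'F' x 1 -> '1F'
  i=8: run of 'C' x 7 -> '7C'
  i=15: run of 'B' x 5 -> '5B'
  i=20: run of 'C' x 19 -> '19C'

RLE = 7B1F7C5B19C


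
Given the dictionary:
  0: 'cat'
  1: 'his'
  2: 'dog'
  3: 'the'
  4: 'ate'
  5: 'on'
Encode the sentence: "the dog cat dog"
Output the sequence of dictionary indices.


Look up each word in the dictionary:
  'the' -> 3
  'dog' -> 2
  'cat' -> 0
  'dog' -> 2

Encoded: [3, 2, 0, 2]


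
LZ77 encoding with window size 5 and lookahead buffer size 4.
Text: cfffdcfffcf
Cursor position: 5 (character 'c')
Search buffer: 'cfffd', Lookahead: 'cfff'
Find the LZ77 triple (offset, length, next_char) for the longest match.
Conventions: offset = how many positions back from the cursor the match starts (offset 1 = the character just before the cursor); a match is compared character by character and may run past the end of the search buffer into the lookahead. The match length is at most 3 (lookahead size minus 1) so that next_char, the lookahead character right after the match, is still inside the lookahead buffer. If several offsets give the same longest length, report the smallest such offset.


Try each offset into the search buffer:
  offset=1 (pos 4, char 'd'): match length 0
  offset=2 (pos 3, char 'f'): match length 0
  offset=3 (pos 2, char 'f'): match length 0
  offset=4 (pos 1, char 'f'): match length 0
  offset=5 (pos 0, char 'c'): match length 3
Longest match has length 3 at offset 5.
next_char = character at position 5 + 3 = 8 -> 'f'

Best match: offset=5, length=3 (matching 'cff' starting at position 0)
LZ77 triple: (5, 3, 'f')


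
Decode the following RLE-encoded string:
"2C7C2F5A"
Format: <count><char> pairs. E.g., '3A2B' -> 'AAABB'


Expanding each <count><char> pair:
  2C -> 'CC'
  7C -> 'CCCCCCC'
  2F -> 'FF'
  5A -> 'AAAAA'

Decoded = CCCCCCCCCFFAAAAA


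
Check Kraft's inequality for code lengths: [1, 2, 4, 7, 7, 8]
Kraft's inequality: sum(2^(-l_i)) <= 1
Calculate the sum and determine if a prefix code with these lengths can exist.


Sum = 2^(-1) + 2^(-2) + 2^(-4) + 2^(-7) + 2^(-7) + 2^(-8)
    = 0.5 + 0.25 + 0.0625 + 0.0078125 + 0.0078125 + 0.00390625
    = 213/256 = 0.83203125
Since 0.83203125 <= 1, Kraft's inequality IS satisfied.
A prefix code with these lengths CAN exist.

Kraft sum = 0.83203125. Satisfied.


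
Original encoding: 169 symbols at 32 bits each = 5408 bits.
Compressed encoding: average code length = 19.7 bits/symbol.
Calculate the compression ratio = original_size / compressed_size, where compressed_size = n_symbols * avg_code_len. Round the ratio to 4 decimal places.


original_size = n_symbols * orig_bits = 169 * 32 = 5408 bits
compressed_size = n_symbols * avg_code_len = 169 * 19.7 = 3329.3 bits
ratio = original_size / compressed_size = 5408 / 3329.3 = 1.6244

Compression ratio = 1.6244


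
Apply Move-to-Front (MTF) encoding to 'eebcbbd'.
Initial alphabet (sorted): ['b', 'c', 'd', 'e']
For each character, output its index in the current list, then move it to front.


MTF encoding:
'e': index 3 in ['b', 'c', 'd', 'e'] -> ['e', 'b', 'c', 'd']
'e': index 0 in ['e', 'b', 'c', 'd'] -> ['e', 'b', 'c', 'd']
'b': index 1 in ['e', 'b', 'c', 'd'] -> ['b', 'e', 'c', 'd']
'c': index 2 in ['b', 'e', 'c', 'd'] -> ['c', 'b', 'e', 'd']
'b': index 1 in ['c', 'b', 'e', 'd'] -> ['b', 'c', 'e', 'd']
'b': index 0 in ['b', 'c', 'e', 'd'] -> ['b', 'c', 'e', 'd']
'd': index 3 in ['b', 'c', 'e', 'd'] -> ['d', 'b', 'c', 'e']


Output: [3, 0, 1, 2, 1, 0, 3]


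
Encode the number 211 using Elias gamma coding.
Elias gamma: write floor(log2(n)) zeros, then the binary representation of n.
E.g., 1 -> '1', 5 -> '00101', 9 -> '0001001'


num_bits = floor(log2(211)) + 1 = 8
leading_zeros = num_bits - 1 = 7
binary(211) = 11010011

Elias gamma(211) = '0000000' + '11010011' = 000000011010011 (15 bits)


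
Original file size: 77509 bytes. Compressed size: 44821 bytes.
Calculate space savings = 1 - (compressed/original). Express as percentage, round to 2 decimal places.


ratio = compressed/original = 44821/77509 = 0.578268
savings = 1 - ratio = 1 - 0.578268 = 0.421732
as a percentage: 0.421732 * 100 = 42.17%

Space savings = 1 - 44821/77509 = 42.17%


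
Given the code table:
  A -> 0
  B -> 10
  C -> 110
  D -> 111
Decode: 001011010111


Decoding:
0 -> A
0 -> A
10 -> B
110 -> C
10 -> B
111 -> D


Result: AABCBD


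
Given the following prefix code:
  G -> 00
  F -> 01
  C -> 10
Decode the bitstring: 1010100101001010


Decoding step by step:
Bits 10 -> C
Bits 10 -> C
Bits 10 -> C
Bits 01 -> F
Bits 01 -> F
Bits 00 -> G
Bits 10 -> C
Bits 10 -> C


Decoded message: CCCFFGCC


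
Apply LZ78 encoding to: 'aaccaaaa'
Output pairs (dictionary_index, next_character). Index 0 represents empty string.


LZ78 encoding steps:
Dictionary: {0: ''}
Step 1: w='' (idx 0), next='a' -> output (0, 'a'), add 'a' as idx 1
Step 2: w='a' (idx 1), next='c' -> output (1, 'c'), add 'ac' as idx 2
Step 3: w='' (idx 0), next='c' -> output (0, 'c'), add 'c' as idx 3
Step 4: w='a' (idx 1), next='a' -> output (1, 'a'), add 'aa' as idx 4
Step 5: w='aa' (idx 4), end of input -> output (4, '')


Encoded: [(0, 'a'), (1, 'c'), (0, 'c'), (1, 'a'), (4, '')]


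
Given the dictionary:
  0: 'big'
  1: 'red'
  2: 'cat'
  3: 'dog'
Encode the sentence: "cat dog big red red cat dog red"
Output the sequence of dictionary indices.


Look up each word in the dictionary:
  'cat' -> 2
  'dog' -> 3
  'big' -> 0
  'red' -> 1
  'red' -> 1
  'cat' -> 2
  'dog' -> 3
  'red' -> 1

Encoded: [2, 3, 0, 1, 1, 2, 3, 1]


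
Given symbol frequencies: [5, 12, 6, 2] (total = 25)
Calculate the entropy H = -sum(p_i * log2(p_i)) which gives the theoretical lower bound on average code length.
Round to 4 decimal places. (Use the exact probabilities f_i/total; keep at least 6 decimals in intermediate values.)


Per-symbol terms -p_i * log2(p_i) with p_i = f_i/25:
  p = 5/25 = 0.200000: log2(p) = -2.321928, -p*log2(p) = 0.464386
  p = 12/25 = 0.480000: log2(p) = -1.058894, -p*log2(p) = 0.508269
  p = 6/25 = 0.240000: log2(p) = -2.058894, -p*log2(p) = 0.494134
  p = 2/25 = 0.080000: log2(p) = -3.643856, -p*log2(p) = 0.291508
H = 0.464386 + 0.508269 + 0.494134 + 0.291508 = 1.758297

H = 1.7583 bits/symbol


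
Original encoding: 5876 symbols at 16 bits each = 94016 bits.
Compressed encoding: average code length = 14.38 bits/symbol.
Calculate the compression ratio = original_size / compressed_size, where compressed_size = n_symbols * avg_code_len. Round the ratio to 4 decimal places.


original_size = n_symbols * orig_bits = 5876 * 16 = 94016 bits
compressed_size = n_symbols * avg_code_len = 5876 * 14.38 = 84496.88 bits
ratio = original_size / compressed_size = 94016 / 84496.88 = 1.1127

Compression ratio = 1.1127


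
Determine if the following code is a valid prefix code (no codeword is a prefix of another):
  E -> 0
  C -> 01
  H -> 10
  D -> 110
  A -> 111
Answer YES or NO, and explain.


Checking each pair (does one codeword prefix another?):
  E='0' vs C='01': prefix -- VIOLATION

NO -- this is NOT a valid prefix code. E (0) is a prefix of C (01).


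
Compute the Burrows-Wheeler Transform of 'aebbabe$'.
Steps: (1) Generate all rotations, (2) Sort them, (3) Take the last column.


Rotations (sorted):
  0: $aebbabe -> last char: e
  1: abe$aebb -> last char: b
  2: aebbabe$ -> last char: $
  3: babe$aeb -> last char: b
  4: bbabe$ae -> last char: e
  5: be$aebba -> last char: a
  6: e$aebbab -> last char: b
  7: ebbabe$a -> last char: a


BWT = eb$beaba


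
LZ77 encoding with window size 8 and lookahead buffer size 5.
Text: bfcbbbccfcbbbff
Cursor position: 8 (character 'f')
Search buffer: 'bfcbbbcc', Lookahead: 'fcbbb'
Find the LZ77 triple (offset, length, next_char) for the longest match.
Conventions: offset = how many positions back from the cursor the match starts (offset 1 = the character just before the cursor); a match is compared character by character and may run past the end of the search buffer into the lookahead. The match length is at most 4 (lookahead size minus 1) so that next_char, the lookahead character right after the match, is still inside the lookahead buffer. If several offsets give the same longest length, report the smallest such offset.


Try each offset into the search buffer:
  offset=1 (pos 7, char 'c'): match length 0
  offset=2 (pos 6, char 'c'): match length 0
  offset=3 (pos 5, char 'b'): match length 0
  offset=4 (pos 4, char 'b'): match length 0
  offset=5 (pos 3, char 'b'): match length 0
  offset=6 (pos 2, char 'c'): match length 0
  offset=7 (pos 1, char 'f'): match length 4
  offset=8 (pos 0, char 'b'): match length 0
Longest match has length 4 at offset 7.
next_char = character at position 8 + 4 = 12 -> 'b'

Best match: offset=7, length=4 (matching 'fcbb' starting at position 1)
LZ77 triple: (7, 4, 'b')


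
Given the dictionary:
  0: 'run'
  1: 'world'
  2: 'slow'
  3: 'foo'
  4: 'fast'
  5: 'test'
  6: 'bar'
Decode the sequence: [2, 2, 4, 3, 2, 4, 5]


Look up each index in the dictionary:
  2 -> 'slow'
  2 -> 'slow'
  4 -> 'fast'
  3 -> 'foo'
  2 -> 'slow'
  4 -> 'fast'
  5 -> 'test'

Decoded: "slow slow fast foo slow fast test"


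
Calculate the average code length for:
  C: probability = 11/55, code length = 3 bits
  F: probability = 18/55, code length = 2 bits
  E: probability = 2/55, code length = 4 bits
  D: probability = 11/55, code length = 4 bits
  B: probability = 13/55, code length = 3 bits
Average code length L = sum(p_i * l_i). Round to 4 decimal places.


Weighted contributions p_i * l_i:
  C: (11/55) * 3 = 33/55
  F: (18/55) * 2 = 36/55
  E: (2/55) * 4 = 8/55
  D: (11/55) * 4 = 44/55
  B: (13/55) * 3 = 39/55
Sum = (33 + 36 + 8 + 44 + 39)/55 = 160/55

L = 160/55 = 2.9091 bits/symbol


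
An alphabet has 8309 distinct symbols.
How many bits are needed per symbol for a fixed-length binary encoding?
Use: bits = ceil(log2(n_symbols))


log2(8309) = 13.0205
Bracket: 2^13 = 8192 < 8309 <= 2^14 = 16384
So ceil(log2(8309)) = 14

bits = ceil(log2(8309)) = ceil(13.0205) = 14 bits


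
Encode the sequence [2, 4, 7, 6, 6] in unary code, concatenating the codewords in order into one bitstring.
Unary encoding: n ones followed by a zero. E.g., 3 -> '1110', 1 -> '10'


Encode each number as n ones followed by a terminating 0:
  2 -> 110 (3 bits)
  4 -> 11110 (5 bits)
  7 -> 11111110 (8 bits)
  6 -> 1111110 (7 bits)
  6 -> 1111110 (7 bits)
Total length = 3 + 5 + 8 + 7 + 7 = 30 bits.

Unary([2, 4, 7, 6, 6]) = 110111101111111011111101111110 (30 bits)


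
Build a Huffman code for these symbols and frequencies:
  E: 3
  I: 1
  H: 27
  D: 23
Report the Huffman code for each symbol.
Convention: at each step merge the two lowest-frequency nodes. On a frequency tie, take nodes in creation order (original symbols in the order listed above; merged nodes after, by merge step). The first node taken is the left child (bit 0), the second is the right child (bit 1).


Huffman tree construction:
Step 1: Merge I(1) + E(3) = 4
Step 2: Merge (I+E)(4) + D(23) = 27
Step 3: Merge H(27) + ((I+E)+D)(27) = 54
Read each symbol's code off the tree from the root (left child = 0, right child = 1).

Codes:
  E: 101 (length 3)
  I: 100 (length 3)
  H: 0 (length 1)
  D: 11 (length 2)
Average code length: 85/54 = 1.5741 bits/symbol


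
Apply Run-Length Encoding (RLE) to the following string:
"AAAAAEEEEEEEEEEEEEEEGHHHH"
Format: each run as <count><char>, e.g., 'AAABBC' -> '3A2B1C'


Scanning runs left to right:
  i=0: run of 'A' x 5 -> '5A'
  i=5: run of 'E' x 15 -> '15E'
  i=20: run of 'G' x 1 -> '1G'
  i=21: run of 'H' x 4 -> '4H'

RLE = 5A15E1G4H


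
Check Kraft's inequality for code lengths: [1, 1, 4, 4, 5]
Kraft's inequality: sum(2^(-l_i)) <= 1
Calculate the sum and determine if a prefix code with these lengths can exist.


Sum = 2^(-1) + 2^(-1) + 2^(-4) + 2^(-4) + 2^(-5)
    = 0.5 + 0.5 + 0.0625 + 0.0625 + 0.03125
    = 37/32 = 1.15625
Since 1.15625 > 1, Kraft's inequality is NOT satisfied.
A prefix code with these lengths CANNOT exist.

Kraft sum = 1.15625. Not satisfied.


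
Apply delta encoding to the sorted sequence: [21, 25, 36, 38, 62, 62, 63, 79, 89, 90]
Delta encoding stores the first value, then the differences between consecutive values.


First value: 21
Deltas:
  25 - 21 = 4
  36 - 25 = 11
  38 - 36 = 2
  62 - 38 = 24
  62 - 62 = 0
  63 - 62 = 1
  79 - 63 = 16
  89 - 79 = 10
  90 - 89 = 1


Delta encoded: [21, 4, 11, 2, 24, 0, 1, 16, 10, 1]


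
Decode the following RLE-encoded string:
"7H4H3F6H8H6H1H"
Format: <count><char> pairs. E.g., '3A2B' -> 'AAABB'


Expanding each <count><char> pair:
  7H -> 'HHHHHHH'
  4H -> 'HHHH'
  3F -> 'FFF'
  6H -> 'HHHHHH'
  8H -> 'HHHHHHHH'
  6H -> 'HHHHHH'
  1H -> 'H'

Decoded = HHHHHHHHHHHFFFHHHHHHHHHHHHHHHHHHHHH


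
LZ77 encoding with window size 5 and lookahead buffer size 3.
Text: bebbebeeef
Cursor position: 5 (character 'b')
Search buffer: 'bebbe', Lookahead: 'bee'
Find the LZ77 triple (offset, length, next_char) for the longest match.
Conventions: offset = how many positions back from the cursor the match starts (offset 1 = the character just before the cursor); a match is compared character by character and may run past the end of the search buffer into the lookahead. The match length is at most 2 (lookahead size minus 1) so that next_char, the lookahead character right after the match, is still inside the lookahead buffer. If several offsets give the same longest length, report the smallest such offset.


Try each offset into the search buffer:
  offset=1 (pos 4, char 'e'): match length 0
  offset=2 (pos 3, char 'b'): match length 2
  offset=3 (pos 2, char 'b'): match length 1
  offset=4 (pos 1, char 'e'): match length 0
  offset=5 (pos 0, char 'b'): match length 2
Longest match has length 2, found at offsets 2, 5; take the smallest, offset 2.
next_char = character at position 5 + 2 = 7 -> 'e'

Best match: offset=2, length=2 (matching 'be' starting at position 3)
LZ77 triple: (2, 2, 'e')


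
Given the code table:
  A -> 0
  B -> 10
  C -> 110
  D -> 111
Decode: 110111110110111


Decoding:
110 -> C
111 -> D
110 -> C
110 -> C
111 -> D


Result: CDCCD


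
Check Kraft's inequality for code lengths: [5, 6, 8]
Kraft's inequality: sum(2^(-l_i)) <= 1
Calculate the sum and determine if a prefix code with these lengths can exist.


Sum = 2^(-5) + 2^(-6) + 2^(-8)
    = 0.03125 + 0.015625 + 0.00390625
    = 13/256 = 0.05078125
Since 0.05078125 <= 1, Kraft's inequality IS satisfied.
A prefix code with these lengths CAN exist.

Kraft sum = 0.05078125. Satisfied.


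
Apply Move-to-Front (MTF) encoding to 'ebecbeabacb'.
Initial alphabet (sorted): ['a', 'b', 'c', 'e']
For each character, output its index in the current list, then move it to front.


MTF encoding:
'e': index 3 in ['a', 'b', 'c', 'e'] -> ['e', 'a', 'b', 'c']
'b': index 2 in ['e', 'a', 'b', 'c'] -> ['b', 'e', 'a', 'c']
'e': index 1 in ['b', 'e', 'a', 'c'] -> ['e', 'b', 'a', 'c']
'c': index 3 in ['e', 'b', 'a', 'c'] -> ['c', 'e', 'b', 'a']
'b': index 2 in ['c', 'e', 'b', 'a'] -> ['b', 'c', 'e', 'a']
'e': index 2 in ['b', 'c', 'e', 'a'] -> ['e', 'b', 'c', 'a']
'a': index 3 in ['e', 'b', 'c', 'a'] -> ['a', 'e', 'b', 'c']
'b': index 2 in ['a', 'e', 'b', 'c'] -> ['b', 'a', 'e', 'c']
'a': index 1 in ['b', 'a', 'e', 'c'] -> ['a', 'b', 'e', 'c']
'c': index 3 in ['a', 'b', 'e', 'c'] -> ['c', 'a', 'b', 'e']
'b': index 2 in ['c', 'a', 'b', 'e'] -> ['b', 'c', 'a', 'e']


Output: [3, 2, 1, 3, 2, 2, 3, 2, 1, 3, 2]


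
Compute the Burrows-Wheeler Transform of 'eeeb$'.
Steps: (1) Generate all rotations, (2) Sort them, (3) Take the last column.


Rotations (sorted):
  0: $eeeb -> last char: b
  1: b$eee -> last char: e
  2: eb$ee -> last char: e
  3: eeb$e -> last char: e
  4: eeeb$ -> last char: $


BWT = beee$


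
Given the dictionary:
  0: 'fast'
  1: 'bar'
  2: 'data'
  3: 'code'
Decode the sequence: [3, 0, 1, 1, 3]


Look up each index in the dictionary:
  3 -> 'code'
  0 -> 'fast'
  1 -> 'bar'
  1 -> 'bar'
  3 -> 'code'

Decoded: "code fast bar bar code"


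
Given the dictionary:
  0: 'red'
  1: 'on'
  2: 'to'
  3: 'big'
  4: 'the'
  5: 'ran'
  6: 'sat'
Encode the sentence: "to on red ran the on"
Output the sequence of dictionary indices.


Look up each word in the dictionary:
  'to' -> 2
  'on' -> 1
  'red' -> 0
  'ran' -> 5
  'the' -> 4
  'on' -> 1

Encoded: [2, 1, 0, 5, 4, 1]


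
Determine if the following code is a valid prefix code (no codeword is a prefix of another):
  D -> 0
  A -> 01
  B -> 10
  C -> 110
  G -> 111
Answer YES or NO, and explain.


Checking each pair (does one codeword prefix another?):
  D='0' vs A='01': prefix -- VIOLATION

NO -- this is NOT a valid prefix code. D (0) is a prefix of A (01).


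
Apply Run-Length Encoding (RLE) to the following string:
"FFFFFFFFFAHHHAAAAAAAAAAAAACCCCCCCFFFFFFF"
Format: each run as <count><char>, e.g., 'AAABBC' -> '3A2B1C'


Scanning runs left to right:
  i=0: run of 'F' x 9 -> '9F'
  i=9: run of 'A' x 1 -> '1A'
  i=10: run of 'H' x 3 -> '3H'
  i=13: run of 'A' x 13 -> '13A'
  i=26: run of 'C' x 7 -> '7C'
  i=33: run of 'F' x 7 -> '7F'

RLE = 9F1A3H13A7C7F


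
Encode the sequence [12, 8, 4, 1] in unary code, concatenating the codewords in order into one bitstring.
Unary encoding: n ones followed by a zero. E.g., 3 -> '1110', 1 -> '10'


Encode each number as n ones followed by a terminating 0:
  12 -> 1111111111110 (13 bits)
  8 -> 111111110 (9 bits)
  4 -> 11110 (5 bits)
  1 -> 10 (2 bits)
Total length = 13 + 9 + 5 + 2 = 29 bits.

Unary([12, 8, 4, 1]) = 11111111111101111111101111010 (29 bits)


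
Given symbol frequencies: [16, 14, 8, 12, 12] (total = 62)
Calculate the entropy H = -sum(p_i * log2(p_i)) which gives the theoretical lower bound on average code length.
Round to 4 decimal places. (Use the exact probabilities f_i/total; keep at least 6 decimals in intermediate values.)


Per-symbol terms -p_i * log2(p_i) with p_i = f_i/62:
  p = 16/62 = 0.258065: log2(p) = -1.954196, -p*log2(p) = 0.504309
  p = 14/62 = 0.225806: log2(p) = -2.146841, -p*log2(p) = 0.484771
  p = 8/62 = 0.129032: log2(p) = -2.954196, -p*log2(p) = 0.381187
  p = 12/62 = 0.193548: log2(p) = -2.369234, -p*log2(p) = 0.458561
  p = 12/62 = 0.193548: log2(p) = -2.369234, -p*log2(p) = 0.458561
H = 0.504309 + 0.484771 + 0.381187 + 0.458561 + 0.458561 = 2.287389

H = 2.2874 bits/symbol


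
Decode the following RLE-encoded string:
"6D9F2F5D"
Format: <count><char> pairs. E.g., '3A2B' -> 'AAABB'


Expanding each <count><char> pair:
  6D -> 'DDDDDD'
  9F -> 'FFFFFFFFF'
  2F -> 'FF'
  5D -> 'DDDDD'

Decoded = DDDDDDFFFFFFFFFFFDDDDD


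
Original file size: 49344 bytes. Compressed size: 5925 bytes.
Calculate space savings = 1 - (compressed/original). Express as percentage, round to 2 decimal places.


ratio = compressed/original = 5925/49344 = 0.120075
savings = 1 - ratio = 1 - 0.120075 = 0.879925
as a percentage: 0.879925 * 100 = 87.99%

Space savings = 1 - 5925/49344 = 87.99%


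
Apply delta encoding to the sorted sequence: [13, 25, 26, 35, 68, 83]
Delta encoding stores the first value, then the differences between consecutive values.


First value: 13
Deltas:
  25 - 13 = 12
  26 - 25 = 1
  35 - 26 = 9
  68 - 35 = 33
  83 - 68 = 15


Delta encoded: [13, 12, 1, 9, 33, 15]


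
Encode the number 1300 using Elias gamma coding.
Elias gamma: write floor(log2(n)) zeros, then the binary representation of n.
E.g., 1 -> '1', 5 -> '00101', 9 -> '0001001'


num_bits = floor(log2(1300)) + 1 = 11
leading_zeros = num_bits - 1 = 10
binary(1300) = 10100010100

Elias gamma(1300) = '0000000000' + '10100010100' = 000000000010100010100 (21 bits)


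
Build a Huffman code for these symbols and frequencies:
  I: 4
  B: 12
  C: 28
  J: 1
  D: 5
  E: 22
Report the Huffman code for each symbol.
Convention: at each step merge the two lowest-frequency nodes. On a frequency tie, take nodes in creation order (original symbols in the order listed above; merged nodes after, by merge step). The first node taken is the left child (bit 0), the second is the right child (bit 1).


Huffman tree construction:
Step 1: Merge J(1) + I(4) = 5
Step 2: Merge D(5) + (J+I)(5) = 10
Step 3: Merge (D+(J+I))(10) + B(12) = 22
Step 4: Merge E(22) + ((D+(J+I))+B)(22) = 44
Step 5: Merge C(28) + (E+((D+(J+I))+B))(44) = 72
Read each symbol's code off the tree from the root (left child = 0, right child = 1).

Codes:
  I: 11011 (length 5)
  B: 111 (length 3)
  C: 0 (length 1)
  J: 11010 (length 5)
  D: 1100 (length 4)
  E: 10 (length 2)
Average code length: 153/72 = 2.1250 bits/symbol


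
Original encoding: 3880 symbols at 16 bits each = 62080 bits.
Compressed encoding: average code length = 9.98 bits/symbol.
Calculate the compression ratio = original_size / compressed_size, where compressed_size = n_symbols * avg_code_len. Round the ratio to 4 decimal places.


original_size = n_symbols * orig_bits = 3880 * 16 = 62080 bits
compressed_size = n_symbols * avg_code_len = 3880 * 9.98 = 38722.4 bits
ratio = original_size / compressed_size = 62080 / 38722.4 = 1.6032

Compression ratio = 1.6032


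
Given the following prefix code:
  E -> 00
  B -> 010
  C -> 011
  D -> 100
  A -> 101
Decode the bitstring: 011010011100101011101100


Decoding step by step:
Bits 011 -> C
Bits 010 -> B
Bits 011 -> C
Bits 100 -> D
Bits 101 -> A
Bits 011 -> C
Bits 101 -> A
Bits 100 -> D


Decoded message: CBCDACAD


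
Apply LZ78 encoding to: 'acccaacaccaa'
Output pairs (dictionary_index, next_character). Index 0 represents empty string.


LZ78 encoding steps:
Dictionary: {0: ''}
Step 1: w='' (idx 0), next='a' -> output (0, 'a'), add 'a' as idx 1
Step 2: w='' (idx 0), next='c' -> output (0, 'c'), add 'c' as idx 2
Step 3: w='c' (idx 2), next='c' -> output (2, 'c'), add 'cc' as idx 3
Step 4: w='a' (idx 1), next='a' -> output (1, 'a'), add 'aa' as idx 4
Step 5: w='c' (idx 2), next='a' -> output (2, 'a'), add 'ca' as idx 5
Step 6: w='cc' (idx 3), next='a' -> output (3, 'a'), add 'cca' as idx 6
Step 7: w='a' (idx 1), end of input -> output (1, '')


Encoded: [(0, 'a'), (0, 'c'), (2, 'c'), (1, 'a'), (2, 'a'), (3, 'a'), (1, '')]


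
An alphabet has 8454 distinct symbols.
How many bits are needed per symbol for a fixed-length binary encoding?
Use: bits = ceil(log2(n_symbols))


log2(8454) = 13.0454
Bracket: 2^13 = 8192 < 8454 <= 2^14 = 16384
So ceil(log2(8454)) = 14

bits = ceil(log2(8454)) = ceil(13.0454) = 14 bits


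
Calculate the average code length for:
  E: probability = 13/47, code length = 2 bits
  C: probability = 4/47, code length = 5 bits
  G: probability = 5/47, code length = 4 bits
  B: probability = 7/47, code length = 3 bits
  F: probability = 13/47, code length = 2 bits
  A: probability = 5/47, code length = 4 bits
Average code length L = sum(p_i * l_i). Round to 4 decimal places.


Weighted contributions p_i * l_i:
  E: (13/47) * 2 = 26/47
  C: (4/47) * 5 = 20/47
  G: (5/47) * 4 = 20/47
  B: (7/47) * 3 = 21/47
  F: (13/47) * 2 = 26/47
  A: (5/47) * 4 = 20/47
Sum = (26 + 20 + 20 + 21 + 26 + 20)/47 = 133/47

L = 133/47 = 2.8298 bits/symbol


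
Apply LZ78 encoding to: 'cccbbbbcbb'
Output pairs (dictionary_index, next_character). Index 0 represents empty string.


LZ78 encoding steps:
Dictionary: {0: ''}
Step 1: w='' (idx 0), next='c' -> output (0, 'c'), add 'c' as idx 1
Step 2: w='c' (idx 1), next='c' -> output (1, 'c'), add 'cc' as idx 2
Step 3: w='' (idx 0), next='b' -> output (0, 'b'), add 'b' as idx 3
Step 4: w='b' (idx 3), next='b' -> output (3, 'b'), add 'bb' as idx 4
Step 5: w='b' (idx 3), next='c' -> output (3, 'c'), add 'bc' as idx 5
Step 6: w='bb' (idx 4), end of input -> output (4, '')


Encoded: [(0, 'c'), (1, 'c'), (0, 'b'), (3, 'b'), (3, 'c'), (4, '')]


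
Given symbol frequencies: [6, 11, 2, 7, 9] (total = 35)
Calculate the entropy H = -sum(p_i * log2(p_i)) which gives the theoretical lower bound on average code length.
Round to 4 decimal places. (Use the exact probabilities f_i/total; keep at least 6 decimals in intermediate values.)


Per-symbol terms -p_i * log2(p_i) with p_i = f_i/35:
  p = 6/35 = 0.171429: log2(p) = -2.544321, -p*log2(p) = 0.436169
  p = 11/35 = 0.314286: log2(p) = -1.669851, -p*log2(p) = 0.524810
  p = 2/35 = 0.057143: log2(p) = -4.129283, -p*log2(p) = 0.235959
  p = 7/35 = 0.200000: log2(p) = -2.321928, -p*log2(p) = 0.464386
  p = 9/35 = 0.257143: log2(p) = -1.959358, -p*log2(p) = 0.503835
H = 0.436169 + 0.524810 + 0.235959 + 0.464386 + 0.503835 = 2.165159

H = 2.1652 bits/symbol


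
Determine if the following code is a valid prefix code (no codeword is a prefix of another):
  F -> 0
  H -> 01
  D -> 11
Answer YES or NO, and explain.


Checking each pair (does one codeword prefix another?):
  F='0' vs H='01': prefix -- VIOLATION

NO -- this is NOT a valid prefix code. F (0) is a prefix of H (01).


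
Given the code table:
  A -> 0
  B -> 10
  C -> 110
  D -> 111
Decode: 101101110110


Decoding:
10 -> B
110 -> C
111 -> D
0 -> A
110 -> C


Result: BCDAC


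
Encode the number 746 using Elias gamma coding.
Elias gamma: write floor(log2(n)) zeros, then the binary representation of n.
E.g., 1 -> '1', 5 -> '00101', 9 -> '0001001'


num_bits = floor(log2(746)) + 1 = 10
leading_zeros = num_bits - 1 = 9
binary(746) = 1011101010

Elias gamma(746) = '000000000' + '1011101010' = 0000000001011101010 (19 bits)


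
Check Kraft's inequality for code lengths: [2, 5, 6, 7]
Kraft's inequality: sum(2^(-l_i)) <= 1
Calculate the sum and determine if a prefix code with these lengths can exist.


Sum = 2^(-2) + 2^(-5) + 2^(-6) + 2^(-7)
    = 0.25 + 0.03125 + 0.015625 + 0.0078125
    = 39/128 = 0.3046875
Since 0.3046875 <= 1, Kraft's inequality IS satisfied.
A prefix code with these lengths CAN exist.

Kraft sum = 0.3046875. Satisfied.


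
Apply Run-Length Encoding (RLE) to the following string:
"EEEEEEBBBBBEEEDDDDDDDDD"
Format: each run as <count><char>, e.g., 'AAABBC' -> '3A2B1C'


Scanning runs left to right:
  i=0: run of 'E' x 6 -> '6E'
  i=6: run of 'B' x 5 -> '5B'
  i=11: run of 'E' x 3 -> '3E'
  i=14: run of 'D' x 9 -> '9D'

RLE = 6E5B3E9D


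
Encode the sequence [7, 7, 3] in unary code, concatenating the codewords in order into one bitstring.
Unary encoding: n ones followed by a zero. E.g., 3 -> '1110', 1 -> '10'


Encode each number as n ones followed by a terminating 0:
  7 -> 11111110 (8 bits)
  7 -> 11111110 (8 bits)
  3 -> 1110 (4 bits)
Total length = 8 + 8 + 4 = 20 bits.

Unary([7, 7, 3]) = 11111110111111101110 (20 bits)


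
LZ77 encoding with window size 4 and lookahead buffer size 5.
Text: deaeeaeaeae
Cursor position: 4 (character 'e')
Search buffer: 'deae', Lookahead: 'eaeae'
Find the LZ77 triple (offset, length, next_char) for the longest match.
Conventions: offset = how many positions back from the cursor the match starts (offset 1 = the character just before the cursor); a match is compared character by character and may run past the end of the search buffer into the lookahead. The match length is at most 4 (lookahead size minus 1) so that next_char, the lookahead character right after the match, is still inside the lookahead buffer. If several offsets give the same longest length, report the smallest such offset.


Try each offset into the search buffer:
  offset=1 (pos 3, char 'e'): match length 1
  offset=2 (pos 2, char 'a'): match length 0
  offset=3 (pos 1, char 'e'): match length 3
  offset=4 (pos 0, char 'd'): match length 0
Longest match has length 3 at offset 3.
next_char = character at position 4 + 3 = 7 -> 'a'

Best match: offset=3, length=3 (matching 'eae' starting at position 1)
LZ77 triple: (3, 3, 'a')


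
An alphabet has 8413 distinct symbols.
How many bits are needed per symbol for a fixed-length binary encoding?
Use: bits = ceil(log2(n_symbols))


log2(8413) = 13.0384
Bracket: 2^13 = 8192 < 8413 <= 2^14 = 16384
So ceil(log2(8413)) = 14

bits = ceil(log2(8413)) = ceil(13.0384) = 14 bits


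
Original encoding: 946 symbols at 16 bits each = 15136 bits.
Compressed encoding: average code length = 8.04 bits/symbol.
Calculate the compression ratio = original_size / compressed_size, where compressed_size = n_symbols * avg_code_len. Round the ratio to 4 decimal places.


original_size = n_symbols * orig_bits = 946 * 16 = 15136 bits
compressed_size = n_symbols * avg_code_len = 946 * 8.04 = 7605.84 bits
ratio = original_size / compressed_size = 15136 / 7605.84 = 1.99

Compression ratio = 1.99


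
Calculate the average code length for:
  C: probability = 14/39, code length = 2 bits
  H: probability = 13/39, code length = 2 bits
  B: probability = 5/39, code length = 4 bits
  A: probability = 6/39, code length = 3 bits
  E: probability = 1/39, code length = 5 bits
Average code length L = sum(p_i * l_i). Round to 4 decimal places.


Weighted contributions p_i * l_i:
  C: (14/39) * 2 = 28/39
  H: (13/39) * 2 = 26/39
  B: (5/39) * 4 = 20/39
  A: (6/39) * 3 = 18/39
  E: (1/39) * 5 = 5/39
Sum = (28 + 26 + 20 + 18 + 5)/39 = 97/39

L = 97/39 = 2.4872 bits/symbol


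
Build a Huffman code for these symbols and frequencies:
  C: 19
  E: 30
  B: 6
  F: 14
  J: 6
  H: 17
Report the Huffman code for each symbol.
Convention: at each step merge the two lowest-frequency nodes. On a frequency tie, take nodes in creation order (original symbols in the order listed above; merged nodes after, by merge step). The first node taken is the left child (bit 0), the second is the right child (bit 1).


Huffman tree construction:
Step 1: Merge B(6) + J(6) = 12
Step 2: Merge (B+J)(12) + F(14) = 26
Step 3: Merge H(17) + C(19) = 36
Step 4: Merge ((B+J)+F)(26) + E(30) = 56
Step 5: Merge (H+C)(36) + (((B+J)+F)+E)(56) = 92
Read each symbol's code off the tree from the root (left child = 0, right child = 1).

Codes:
  C: 01 (length 2)
  E: 11 (length 2)
  B: 1000 (length 4)
  F: 101 (length 3)
  J: 1001 (length 4)
  H: 00 (length 2)
Average code length: 222/92 = 2.4130 bits/symbol


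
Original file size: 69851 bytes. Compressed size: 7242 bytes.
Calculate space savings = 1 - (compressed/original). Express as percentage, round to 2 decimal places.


ratio = compressed/original = 7242/69851 = 0.103678
savings = 1 - ratio = 1 - 0.103678 = 0.896322
as a percentage: 0.896322 * 100 = 89.63%

Space savings = 1 - 7242/69851 = 89.63%


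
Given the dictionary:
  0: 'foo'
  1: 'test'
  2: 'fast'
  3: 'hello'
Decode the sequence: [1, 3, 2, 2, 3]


Look up each index in the dictionary:
  1 -> 'test'
  3 -> 'hello'
  2 -> 'fast'
  2 -> 'fast'
  3 -> 'hello'

Decoded: "test hello fast fast hello"


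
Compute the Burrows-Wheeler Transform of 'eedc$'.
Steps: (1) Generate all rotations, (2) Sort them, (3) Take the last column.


Rotations (sorted):
  0: $eedc -> last char: c
  1: c$eed -> last char: d
  2: dc$ee -> last char: e
  3: edc$e -> last char: e
  4: eedc$ -> last char: $


BWT = cdee$


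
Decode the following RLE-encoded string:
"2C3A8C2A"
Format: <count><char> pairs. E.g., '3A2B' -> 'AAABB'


Expanding each <count><char> pair:
  2C -> 'CC'
  3A -> 'AAA'
  8C -> 'CCCCCCCC'
  2A -> 'AA'

Decoded = CCAAACCCCCCCCAA


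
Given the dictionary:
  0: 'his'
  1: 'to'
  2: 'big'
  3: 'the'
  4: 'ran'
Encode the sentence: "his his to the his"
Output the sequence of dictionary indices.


Look up each word in the dictionary:
  'his' -> 0
  'his' -> 0
  'to' -> 1
  'the' -> 3
  'his' -> 0

Encoded: [0, 0, 1, 3, 0]


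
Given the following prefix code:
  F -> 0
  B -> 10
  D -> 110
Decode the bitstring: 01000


Decoding step by step:
Bits 0 -> F
Bits 10 -> B
Bits 0 -> F
Bits 0 -> F


Decoded message: FBFF


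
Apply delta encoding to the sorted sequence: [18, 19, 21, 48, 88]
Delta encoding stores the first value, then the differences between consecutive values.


First value: 18
Deltas:
  19 - 18 = 1
  21 - 19 = 2
  48 - 21 = 27
  88 - 48 = 40


Delta encoded: [18, 1, 2, 27, 40]


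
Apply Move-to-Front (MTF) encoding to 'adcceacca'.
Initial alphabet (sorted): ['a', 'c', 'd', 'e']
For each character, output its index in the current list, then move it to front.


MTF encoding:
'a': index 0 in ['a', 'c', 'd', 'e'] -> ['a', 'c', 'd', 'e']
'd': index 2 in ['a', 'c', 'd', 'e'] -> ['d', 'a', 'c', 'e']
'c': index 2 in ['d', 'a', 'c', 'e'] -> ['c', 'd', 'a', 'e']
'c': index 0 in ['c', 'd', 'a', 'e'] -> ['c', 'd', 'a', 'e']
'e': index 3 in ['c', 'd', 'a', 'e'] -> ['e', 'c', 'd', 'a']
'a': index 3 in ['e', 'c', 'd', 'a'] -> ['a', 'e', 'c', 'd']
'c': index 2 in ['a', 'e', 'c', 'd'] -> ['c', 'a', 'e', 'd']
'c': index 0 in ['c', 'a', 'e', 'd'] -> ['c', 'a', 'e', 'd']
'a': index 1 in ['c', 'a', 'e', 'd'] -> ['a', 'c', 'e', 'd']


Output: [0, 2, 2, 0, 3, 3, 2, 0, 1]


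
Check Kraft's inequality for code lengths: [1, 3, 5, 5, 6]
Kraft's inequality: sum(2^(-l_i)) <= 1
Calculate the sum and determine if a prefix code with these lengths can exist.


Sum = 2^(-1) + 2^(-3) + 2^(-5) + 2^(-5) + 2^(-6)
    = 0.5 + 0.125 + 0.03125 + 0.03125 + 0.015625
    = 45/64 = 0.703125
Since 0.703125 <= 1, Kraft's inequality IS satisfied.
A prefix code with these lengths CAN exist.

Kraft sum = 0.703125. Satisfied.


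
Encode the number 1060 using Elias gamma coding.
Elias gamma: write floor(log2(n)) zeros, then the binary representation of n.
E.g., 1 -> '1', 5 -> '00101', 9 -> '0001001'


num_bits = floor(log2(1060)) + 1 = 11
leading_zeros = num_bits - 1 = 10
binary(1060) = 10000100100

Elias gamma(1060) = '0000000000' + '10000100100' = 000000000010000100100 (21 bits)


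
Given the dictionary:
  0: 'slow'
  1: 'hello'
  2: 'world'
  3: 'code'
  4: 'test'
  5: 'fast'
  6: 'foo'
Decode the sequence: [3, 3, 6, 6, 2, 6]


Look up each index in the dictionary:
  3 -> 'code'
  3 -> 'code'
  6 -> 'foo'
  6 -> 'foo'
  2 -> 'world'
  6 -> 'foo'

Decoded: "code code foo foo world foo"


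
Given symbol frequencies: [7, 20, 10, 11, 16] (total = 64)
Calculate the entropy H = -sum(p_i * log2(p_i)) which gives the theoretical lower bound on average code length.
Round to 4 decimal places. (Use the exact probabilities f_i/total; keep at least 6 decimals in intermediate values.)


Per-symbol terms -p_i * log2(p_i) with p_i = f_i/64:
  p = 7/64 = 0.109375: log2(p) = -3.192645, -p*log2(p) = 0.349196
  p = 20/64 = 0.312500: log2(p) = -1.678072, -p*log2(p) = 0.524397
  p = 10/64 = 0.156250: log2(p) = -2.678072, -p*log2(p) = 0.418449
  p = 11/64 = 0.171875: log2(p) = -2.540568, -p*log2(p) = 0.436660
  p = 16/64 = 0.250000: log2(p) = -2.000000, -p*log2(p) = 0.500000
H = 0.349196 + 0.524397 + 0.418449 + 0.436660 + 0.500000 = 2.228702

H = 2.2287 bits/symbol
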